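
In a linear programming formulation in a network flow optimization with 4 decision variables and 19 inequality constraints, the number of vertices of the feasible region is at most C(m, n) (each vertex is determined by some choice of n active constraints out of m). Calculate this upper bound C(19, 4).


Each vertex corresponds to some choice of n active constraints out of m, so the number of vertices is at most C(m, n) = m! / (n!(m-n)!).
m = 19, n = 4
Numerator: 19 * 18 * 17 * 16
Denominator: 4! = 24
C(19, 4) = 3876


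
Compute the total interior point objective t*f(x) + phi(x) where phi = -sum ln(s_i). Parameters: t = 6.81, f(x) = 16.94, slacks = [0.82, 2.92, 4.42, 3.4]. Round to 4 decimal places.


Step 1: Compute log-barrier.
ln values: [-0.1985, 1.0716, 1.4861, 1.2238]
phi = -(-0.1985 + 1.0716 + 1.4861 + 1.2238) = -3.583
Step 2: Compute augmented objective.
t*f(x) = 6.81*16.94 = 115.3614
Total = 115.3614 - 3.583 = 111.7784


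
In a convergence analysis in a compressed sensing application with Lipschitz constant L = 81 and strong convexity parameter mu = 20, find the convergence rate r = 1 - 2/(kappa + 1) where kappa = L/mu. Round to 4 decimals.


Step 1: Compute the condition number.
kappa = L/mu = 81/20 = 4.05
Step 2: Compute the convergence rate.
r = 1 - 2/(kappa + 1) = 1 - 2*mu/(L + mu) = (L - mu)/(L + mu) = 61/101 = 0.604


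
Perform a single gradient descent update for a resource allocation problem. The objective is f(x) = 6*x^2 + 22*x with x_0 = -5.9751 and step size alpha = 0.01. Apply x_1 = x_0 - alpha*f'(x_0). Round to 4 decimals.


We compute the gradient at x_0 and apply the update.
f'(x) = 12*x + 22
f'(-5.9751) = 12*-5.9751 + 22 = -49.7012
x_1 = -5.9751 - 0.01*-49.7012 = -5.4781


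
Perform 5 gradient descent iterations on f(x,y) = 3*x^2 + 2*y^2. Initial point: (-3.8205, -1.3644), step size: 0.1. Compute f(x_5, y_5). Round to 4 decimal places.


Gradient descent on f(x,y) = 3*x^2 + 2*y^2.
Starting point: (-3.8205, -1.3644), alpha = 0.1
Step 1: grad_x = 2*3*-3.8205 = -22.923, grad_y = 2*2*-1.3644 = -5.4576
  x_1 = -3.8205 - 0.1*-22.923 = -1.5282
  y_1 = -1.3644 - 0.1*-5.4576 = -0.8186
Step 2: grad_x = 2*3*-1.5282 = -9.1692, grad_y = 2*2*-0.8186 = -3.2746
  x_2 = -1.5282 - 0.1*-9.1692 = -0.6113
  y_2 = -0.8186 - 0.1*-3.2746 = -0.4912
Step 3: grad_x = 2*3*-0.6113 = -3.6677, grad_y = 2*2*-0.4912 = -1.9647
  x_3 = -0.6113 - 0.1*-3.6677 = -0.2445
  y_3 = -0.4912 - 0.1*-1.9647 = -0.2947
Step 4: grad_x = 2*3*-0.2445 = -1.4671, grad_y = 2*2*-0.2947 = -1.1788
  x_4 = -0.2445 - 0.1*-1.4671 = -0.0978
  y_4 = -0.2947 - 0.1*-1.1788 = -0.1768
Step 5: grad_x = 2*3*-0.0978 = -0.5868, grad_y = 2*2*-0.1768 = -0.7073
  x_5 = -0.0978 - 0.1*-0.5868 = -0.0391
  y_5 = -0.1768 - 0.1*-0.7073 = -0.1061
f(-0.0391, -0.1061) = 3*(-0.0391)^2 + 2*(-0.1061)^2 = 0.0271


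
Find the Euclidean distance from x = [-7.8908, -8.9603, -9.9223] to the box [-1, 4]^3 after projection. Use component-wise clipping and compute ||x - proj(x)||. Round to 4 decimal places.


Project each component onto [-1, 4].
clip(-7.8908) = -1.0, clip(-8.9603) = -1.0, clip(-9.9223) = -1.0
Projection = [-1.0, -1.0, -1.0]
Squared diffs: [47.4831, 63.3664, 79.6074]
Distance = sqrt(190.4569) = 13.8006


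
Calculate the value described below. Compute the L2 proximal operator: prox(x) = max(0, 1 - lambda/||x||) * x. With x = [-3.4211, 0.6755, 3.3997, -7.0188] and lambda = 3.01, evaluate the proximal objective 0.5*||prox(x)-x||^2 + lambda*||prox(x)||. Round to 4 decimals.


Step 1: Compute ||x||.
||x|| = 8.5429
Step 2: Compute scaling factor.
scale = max(0, 1 - 3.01/8.5429) = 0.6477
Step 3: prox(x) = [-2.2157, 0.4375, 2.2019, -4.5458]
||prox(x)|| = 5.5329
Step 4: Proximal objective.
0.5*||prox-x||^2 = 4.5301
lambda*||prox|| = 16.654
Total = 21.1842


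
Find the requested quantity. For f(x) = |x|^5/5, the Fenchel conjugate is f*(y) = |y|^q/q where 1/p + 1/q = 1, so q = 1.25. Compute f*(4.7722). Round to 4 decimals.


The conjugate exponent q satisfies 1/p + 1/q = 1.
p = 5, so q = 5/(5 - 1) = 1.25
|y|^q = 4.7722^1.25 = 7.0534
f*(4.7722) = 7.0534 / 1.25 = 5.6427


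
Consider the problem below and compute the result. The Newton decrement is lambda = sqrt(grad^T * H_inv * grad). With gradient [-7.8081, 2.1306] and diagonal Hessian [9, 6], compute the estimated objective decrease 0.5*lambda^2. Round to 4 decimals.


Step 1: H is diagonal, so H^(-1) * g = [-0.8676, 0.3551].
Step 2: g^T H^(-1) g = sum_i g_i^2 / H_ii
  = (-7.8081)^2/9 + (2.1306)^2/6
  = 6.774 + 0.7566 = 7.5306
Step 3: Objective decrease = 0.5 * g^T H^(-1) g = 3.7653


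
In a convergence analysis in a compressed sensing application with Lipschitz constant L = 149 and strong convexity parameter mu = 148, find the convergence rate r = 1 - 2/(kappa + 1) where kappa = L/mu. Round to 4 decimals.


Step 1: Compute the condition number.
kappa = L/mu = 149/148 = 1.0068
Step 2: Compute the convergence rate.
r = 1 - 2/(kappa + 1) = 1 - 2*mu/(L + mu) = (L - mu)/(L + mu) = 1/297 = 0.0034


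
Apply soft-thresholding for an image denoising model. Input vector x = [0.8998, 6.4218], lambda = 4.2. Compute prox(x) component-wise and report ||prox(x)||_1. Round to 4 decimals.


Soft-thresholding with lambda = 4.2:
prox(0.8998) = sign(0.8998)*max(|0.8998| - 4.2, 0) = 0.0
prox(6.4218) = sign(6.4218)*max(|6.4218| - 4.2, 0) = 2.2218
prox(x) = [0.0, 2.2218]
||prox(x)||_1 = 0.0 + 2.2218 = 2.2218


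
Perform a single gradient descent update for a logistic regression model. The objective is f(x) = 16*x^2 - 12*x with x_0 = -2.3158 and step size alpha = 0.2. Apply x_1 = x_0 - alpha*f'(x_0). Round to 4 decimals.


We compute the gradient at x_0 and apply the update.
f'(x) = 32*x - 12
f'(-2.3158) = 32*-2.3158 - 12 = -86.1056
x_1 = -2.3158 - 0.2*-86.1056 = 14.9053


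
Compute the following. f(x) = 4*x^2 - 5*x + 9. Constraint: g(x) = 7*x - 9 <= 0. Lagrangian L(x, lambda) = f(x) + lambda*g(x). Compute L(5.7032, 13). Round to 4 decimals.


Step 1: Evaluate f(x).
f(5.7032) = 4*5.7032^2 - 5*5.7032 + 9 = 110.59
Step 2: Evaluate g(x).
g(5.7032) = 7*5.7032 - 9 = 30.9224
Step 3: Compute Lagrangian.
L = 110.59 + 13*30.9224 = 512.5812


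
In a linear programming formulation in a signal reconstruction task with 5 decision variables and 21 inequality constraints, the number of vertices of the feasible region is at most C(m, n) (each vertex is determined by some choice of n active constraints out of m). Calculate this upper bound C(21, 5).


Each vertex corresponds to some choice of n active constraints out of m, so the number of vertices is at most C(m, n) = m! / (n!(m-n)!).
m = 21, n = 5
Numerator: 21 * 20 * 19 * 18 * 17
Denominator: 5! = 120
C(21, 5) = 20349


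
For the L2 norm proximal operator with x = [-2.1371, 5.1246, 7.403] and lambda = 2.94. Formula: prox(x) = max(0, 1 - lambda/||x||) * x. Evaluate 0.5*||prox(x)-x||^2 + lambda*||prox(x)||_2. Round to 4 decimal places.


Step 1: Compute ||x||.
||x|| = 9.2538
Step 2: Compute scaling factor.
scale = max(0, 1 - 2.94/9.2538) = 0.6823
Step 3: prox(x) = [-1.4581, 3.4965, 5.051]
||prox(x)|| = 6.3138
Step 4: Proximal objective.
0.5*||prox-x||^2 = 4.3218
lambda*||prox|| = 18.5626
Total = 22.8844


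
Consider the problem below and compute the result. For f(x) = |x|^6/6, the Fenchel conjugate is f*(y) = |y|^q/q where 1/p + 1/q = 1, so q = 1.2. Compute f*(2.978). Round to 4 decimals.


The conjugate exponent q satisfies 1/p + 1/q = 1.
p = 6, so q = 6/(6 - 1) = 1.2
|y|^q = 2.978^1.2 = 3.7043
f*(2.978) = 3.7043 / 1.2 = 3.0869


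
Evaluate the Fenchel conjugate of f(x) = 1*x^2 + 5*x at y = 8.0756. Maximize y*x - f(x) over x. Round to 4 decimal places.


f*(y) = sup_x {y*x - a*x^2 - b*x} = sup_x {(y-b)*x - a*x^2}
FOC: (y - b) - 2a*x = 0 => x* = (y - b)/(2a)
x* = (8.0756 - 5)/(2*1) = 1.5378
f*(8.0756) = (y-b)^2/(4a) = (8.0756 - 5)^2/(4*1)
= 9.4593/4 = 2.3648


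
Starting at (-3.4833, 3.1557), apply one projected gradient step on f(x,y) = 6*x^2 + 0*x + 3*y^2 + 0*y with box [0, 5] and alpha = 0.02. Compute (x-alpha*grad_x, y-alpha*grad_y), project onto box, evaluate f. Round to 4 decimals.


Step 1: Compute gradient at (-3.4833, 3.1557).
grad_x = 2*6*-3.4833 + 0 = -41.7996
grad_y = 2*3*3.1557 + 0 = 18.9342
Step 2: Gradient step.
x_raw = -3.4833 - 0.02*-41.7996 = -2.6473
y_raw = 3.1557 - 0.02*18.9342 = 2.777
Step 3: Project onto [0, 5].
x_proj = clip(-2.6473) = 0.0
y_proj = clip(2.777) = 2.777
Step 4: Evaluate f.
f(0.0, 2.777) = 23.1355


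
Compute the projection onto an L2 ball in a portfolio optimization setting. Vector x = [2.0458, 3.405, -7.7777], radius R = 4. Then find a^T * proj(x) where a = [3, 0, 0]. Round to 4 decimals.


Step 1: Compute ||x|| (intermediates to 6 decimals).
||x|| = sqrt(2.0458^2 + 3.405^2 + (-7.7777)^2) = 8.733381
Step 2: Project.
Since ||x|| > R, scale = R/||x|| = 4/8.733381 = 0.458013, proj(x) = scale * x
proj(x) = [0.937003, 1.559534, -3.562288]
Step 3: Dot product.
a^T * proj(x) = 3*0.937003 + 0*1.559534 + 0*(-3.562288) = 2.811


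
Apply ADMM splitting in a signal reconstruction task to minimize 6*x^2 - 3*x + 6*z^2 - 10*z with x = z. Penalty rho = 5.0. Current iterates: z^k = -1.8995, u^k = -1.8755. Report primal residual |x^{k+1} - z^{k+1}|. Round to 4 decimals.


ADMM iteration with rho = 5.0, z^k = -1.8995, u^k = -1.8755
Step 1: x-update.
Minimize 6*x^2 - 3*x + (5.0/2)*(x + 1.8995 - 1.8755)^2
FOC: (2*6 + 5.0)*x = 3 + 5.0*(-1.8995 + 1.8755)
x^{k+1} = 0.1694
Step 2: z-update.
Minimize 6*z^2 - 10*z + (5.0/2)*(0.1694 - z - 1.8755)^2
FOC: (2*6 + 5.0)*z = 10 + 5.0*(0.1694 - 1.8755)
z^{k+1} = 0.0864
Step 3: u-update.
u^{k+1} = -1.8755 + 0.1694 - 0.0864 = -1.7925
Step 4: Primal residual = |0.1694 - 0.0864| = 0.083


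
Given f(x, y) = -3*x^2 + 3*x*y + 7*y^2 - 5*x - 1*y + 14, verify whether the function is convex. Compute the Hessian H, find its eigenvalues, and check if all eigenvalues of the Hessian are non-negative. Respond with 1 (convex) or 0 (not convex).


The Hessian of f(x,y) = -3*x^2 + 3*x*y + 7*y^2 - 5*x - 1*y + 14 is:
H = [[-6, 3], [3, 14]]
Trace = -6 + 14 = 8
Determinant = -6*14 - (3)^2 = -93
Discriminant = (8)^2 - 4*-93 = 436.0
Eigenvalues: lambda_1 = -6.4403, lambda_2 = 14.4403
The function is not convex.

0


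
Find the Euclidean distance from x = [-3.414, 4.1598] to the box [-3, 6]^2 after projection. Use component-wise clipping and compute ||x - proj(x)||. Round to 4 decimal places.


Project each component onto [-3, 6].
clip(-3.414) = -3.0, clip(4.1598) = 4.1598
Projection = [-3.0, 4.1598]
Squared diffs: [0.1714, 0.0]
Distance = sqrt(0.1714) = 0.414


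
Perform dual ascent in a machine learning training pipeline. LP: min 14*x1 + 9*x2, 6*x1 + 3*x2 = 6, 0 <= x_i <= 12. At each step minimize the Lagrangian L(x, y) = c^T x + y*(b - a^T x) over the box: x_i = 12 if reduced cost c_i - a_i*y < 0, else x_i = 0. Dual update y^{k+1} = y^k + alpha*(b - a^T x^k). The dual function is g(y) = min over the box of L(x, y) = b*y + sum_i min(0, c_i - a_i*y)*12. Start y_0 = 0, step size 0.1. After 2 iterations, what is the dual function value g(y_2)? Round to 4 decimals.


Dual ascent for LP: min 14*x1 + 9*x2, 6*x1 + 3*x2 = 6, 0 <= x_i <= 12
Step 1: y^k = 0.0, reduced costs: (14.0, 9.0)
  x^k = (0.0, 0.0), subgradient = b - a^T x = 6.0
  y^{k+1} = 0.0 + 0.1*6.0 = 0.6
Step 2: y^k = 0.6, reduced costs: (10.4, 7.2)
  x^k = (0.0, 0.0), subgradient = b - a^T x = 6.0
  y^{k+1} = 0.6 + 0.1*6.0 = 1.2
Dual objective at y_2 = 1.2: reduced costs (6.8, 5.4), box minimizer x = (0.0, 0.0)
g(y_2) = b*y + (c1 - a1*y)*x1 + (c2 - a2*y)*x2 = 6*1.2 + 6.8*0.0 + 5.4*0.0 = 7.2 + 0.0 + 0.0 = 7.2


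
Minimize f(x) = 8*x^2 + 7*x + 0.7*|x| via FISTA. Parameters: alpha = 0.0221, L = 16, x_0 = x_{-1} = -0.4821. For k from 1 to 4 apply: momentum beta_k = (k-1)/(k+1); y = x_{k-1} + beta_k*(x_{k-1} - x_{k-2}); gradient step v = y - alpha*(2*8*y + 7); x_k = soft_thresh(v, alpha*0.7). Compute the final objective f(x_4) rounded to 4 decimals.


FISTA on f(x) = 8*x^2 + 7*x + 0.7*|x|
L = 16, alpha = 0.0221
Iteration 1: beta = 0.0, y = -0.4821 + 0.0*(-0.4821 + 0.4821) = -0.4821
  grad(y) = -0.7136, v = y - alpha*grad = -0.4663
  prox(v) = soft_thresh(-0.4663, 0.0155) = -0.4509
Iteration 2: beta = 0.3333, y = -0.4509 + 0.3333*(-0.4509 + 0.4821) = -0.4404
  grad(y) = -0.0471, v = y - alpha*grad = -0.4394
  prox(v) = soft_thresh(-0.4394, 0.0155) = -0.4239
Iteration 3: beta = 0.5, y = -0.4239 + 0.5*(-0.4239 + 0.4509) = -0.4105
  grad(y) = 0.4325, v = y - alpha*grad = -0.42
  prox(v) = soft_thresh(-0.42, 0.0155) = -0.4046
Iteration 4: beta = 0.6, y = -0.4046 + 0.6*(-0.4046 + 0.4239) = -0.3929
  grad(y) = 0.7131, v = y - alpha*grad = -0.4087
  prox(v) = soft_thresh(-0.4087, 0.0155) = -0.3932
f(x_4) = 8*(-0.3932)^2 + 7*(-0.3932) + 0.7*|-0.3932| = -1.2403


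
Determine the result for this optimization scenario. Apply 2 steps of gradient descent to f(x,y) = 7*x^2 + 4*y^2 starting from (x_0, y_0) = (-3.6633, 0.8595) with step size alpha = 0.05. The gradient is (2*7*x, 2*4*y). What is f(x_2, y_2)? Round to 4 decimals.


Gradient descent on f(x,y) = 7*x^2 + 4*y^2.
Starting point: (-3.6633, 0.8595), alpha = 0.05
Step 1: grad_x = 2*7*-3.6633 = -51.2862, grad_y = 2*4*0.8595 = 6.876
  x_1 = -3.6633 - 0.05*-51.2862 = -1.099
  y_1 = 0.8595 - 0.05*6.876 = 0.5157
Step 2: grad_x = 2*7*-1.099 = -15.3859, grad_y = 2*4*0.5157 = 4.1256
  x_2 = -1.099 - 0.05*-15.3859 = -0.3297
  y_2 = 0.5157 - 0.05*4.1256 = 0.3094
f(-0.3297, 0.3094) = 7*(-0.3297)^2 + 4*0.3094^2 = 1.1439


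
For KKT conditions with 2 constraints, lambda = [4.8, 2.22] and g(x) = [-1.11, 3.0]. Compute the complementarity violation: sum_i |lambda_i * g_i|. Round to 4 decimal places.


KKT complementary slackness check:
lambda_1 * g_1 = 4.8 * -1.11 = -5.328
lambda_2 * g_2 = 2.22 * 3.0 = 6.66
Total violation = 5.328 + 6.66 = 11.988


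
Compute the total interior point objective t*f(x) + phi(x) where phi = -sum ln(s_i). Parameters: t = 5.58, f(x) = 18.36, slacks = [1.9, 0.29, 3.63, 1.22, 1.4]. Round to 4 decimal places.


Step 1: Compute log-barrier.
ln values: [0.6419, -1.2379, 1.2892, 0.1989, 0.3365]
phi = -(0.6419 - 1.2379 + 1.2892 + 0.1989 + 0.3365) = -1.2285
Step 2: Compute augmented objective.
t*f(x) = 5.58*18.36 = 102.4488
Total = 102.4488 - 1.2285 = 101.2203


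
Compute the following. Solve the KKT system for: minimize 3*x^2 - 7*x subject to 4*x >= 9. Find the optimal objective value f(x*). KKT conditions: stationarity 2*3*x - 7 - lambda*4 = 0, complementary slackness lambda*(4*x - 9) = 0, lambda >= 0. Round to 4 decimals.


Step 1: Try lambda = 0 (constraint inactive).
x_unc = 7/(2*3) = 1.1667
Check: 4*1.1667 = 4.6668 < 9 -- violated!
Step 2: Constraint must be active: 4*x = 9
x* = 9/4 = 2.25
lambda = (2*3*2.25 - 7)/4 = 1.625
Step 3: Compute optimal value.
f(x*) = 3*2.25^2 - 7*2.25 = -0.5625


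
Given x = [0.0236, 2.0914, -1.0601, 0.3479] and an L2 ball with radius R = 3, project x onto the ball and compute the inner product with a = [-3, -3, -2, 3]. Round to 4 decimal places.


Step 1: Compute ||x|| (intermediates to 6 decimals).
||x|| = sqrt(0.0236^2 + 2.0914^2 + (-1.0601)^2 + 0.3479^2) = 2.370518
Step 2: Project.
Since ||x|| <= R, proj = x (no scaling needed).
proj(x) = [0.0236, 2.0914, -1.0601, 0.3479]
Step 3: Dot product.
a^T * proj(x) = -3*0.0236 - 3*2.0914 - 2*(-1.0601) + 3*0.3479 = -3.1811


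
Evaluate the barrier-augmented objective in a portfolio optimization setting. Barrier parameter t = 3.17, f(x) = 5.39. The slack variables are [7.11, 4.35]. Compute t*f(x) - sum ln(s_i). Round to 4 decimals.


Step 1: Compute log-barrier.
ln values: [1.9615, 1.4702]
phi = -(1.9615 + 1.4702) = -3.4317
Step 2: Compute augmented objective.
t*f(x) = 3.17*5.39 = 17.0863
Total = 17.0863 - 3.4317 = 13.6546


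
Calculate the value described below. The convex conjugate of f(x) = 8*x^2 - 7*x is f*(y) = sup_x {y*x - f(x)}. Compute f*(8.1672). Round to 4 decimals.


f*(y) = sup_x {y*x - a*x^2 - b*x} = sup_x {(y-b)*x - a*x^2}
FOC: (y - b) - 2a*x = 0 => x* = (y - b)/(2a)
x* = (8.1672 + 7)/(2*8) = 0.948
f*(8.1672) = (y-b)^2/(4a) = (8.1672 + 7)^2/(4*8)
= 230.044/32 = 7.1889


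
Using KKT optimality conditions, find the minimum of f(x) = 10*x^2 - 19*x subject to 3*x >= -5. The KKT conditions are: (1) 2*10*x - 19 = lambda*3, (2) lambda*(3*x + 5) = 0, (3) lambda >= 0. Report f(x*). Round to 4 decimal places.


Step 1: Try lambda = 0 (constraint inactive).
Stationarity: 2*10*x - 19 = 0
x* = 19/(2*10) = 0.95
Check constraint: 3*0.95 = 2.85 >= -5 -- satisfied.
Step 2: Compute optimal value.
f(x*) = 10*0.95^2 - 19*0.95 = -9.025


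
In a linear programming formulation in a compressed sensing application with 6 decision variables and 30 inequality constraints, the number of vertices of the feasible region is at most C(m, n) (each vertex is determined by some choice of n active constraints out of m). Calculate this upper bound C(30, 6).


Each vertex corresponds to some choice of n active constraints out of m, so the number of vertices is at most C(m, n) = m! / (n!(m-n)!).
m = 30, n = 6
Numerator: 30 * 29 * 28 * 27 * 26 * 25
Denominator: 6! = 720
C(30, 6) = 593775


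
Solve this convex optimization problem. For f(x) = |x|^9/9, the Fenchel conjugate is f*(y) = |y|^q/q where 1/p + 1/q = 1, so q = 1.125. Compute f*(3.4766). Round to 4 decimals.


The conjugate exponent q satisfies 1/p + 1/q = 1.
p = 9, so q = 9/(9 - 1) = 1.125
|y|^q = 3.4766^1.125 = 4.0626
f*(3.4766) = 4.0626 / 1.125 = 3.6112


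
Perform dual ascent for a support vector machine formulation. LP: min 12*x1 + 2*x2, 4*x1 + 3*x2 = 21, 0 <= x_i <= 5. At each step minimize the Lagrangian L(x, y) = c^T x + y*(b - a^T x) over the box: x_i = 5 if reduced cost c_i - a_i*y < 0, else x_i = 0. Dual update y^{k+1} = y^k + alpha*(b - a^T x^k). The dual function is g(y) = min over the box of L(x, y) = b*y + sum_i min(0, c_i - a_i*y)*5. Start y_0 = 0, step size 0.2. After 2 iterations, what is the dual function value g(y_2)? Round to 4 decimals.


Dual ascent for LP: min 12*x1 + 2*x2, 4*x1 + 3*x2 = 21, 0 <= x_i <= 5
Step 1: y^k = 0.0, reduced costs: (12.0, 2.0)
  x^k = (0.0, 0.0), subgradient = b - a^T x = 21.0
  y^{k+1} = 0.0 + 0.2*21.0 = 4.2
Step 2: y^k = 4.2, reduced costs: (-4.8, -10.6)
  x^k = (5.0, 5.0), subgradient = b - a^T x = -14.0
  y^{k+1} = 4.2 + 0.2*-14.0 = 1.4
Dual objective at y_2 = 1.4: reduced costs (6.4, -2.2), box minimizer x = (0.0, 5.0)
g(y_2) = b*y + (c1 - a1*y)*x1 + (c2 - a2*y)*x2 = 21*1.4 + 6.4*0.0 + (-2.2)*5.0 = 29.4 + 0.0 - 11.0 = 18.4


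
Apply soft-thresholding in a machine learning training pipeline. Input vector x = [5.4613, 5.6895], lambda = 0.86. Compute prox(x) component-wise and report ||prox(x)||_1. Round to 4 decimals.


Soft-thresholding with lambda = 0.86:
prox(5.4613) = sign(5.4613)*max(|5.4613| - 0.86, 0) = 4.6013
prox(5.6895) = sign(5.6895)*max(|5.6895| - 0.86, 0) = 4.8295
prox(x) = [4.6013, 4.8295]
||prox(x)||_1 = 4.6013 + 4.8295 = 9.4308


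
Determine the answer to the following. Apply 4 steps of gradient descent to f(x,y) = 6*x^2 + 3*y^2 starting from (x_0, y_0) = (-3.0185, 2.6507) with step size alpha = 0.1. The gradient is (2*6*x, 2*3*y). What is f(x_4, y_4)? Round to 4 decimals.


Gradient descent on f(x,y) = 6*x^2 + 3*y^2.
Starting point: (-3.0185, 2.6507), alpha = 0.1
Step 1: grad_x = 2*6*-3.0185 = -36.222, grad_y = 2*3*2.6507 = 15.9042
  x_1 = -3.0185 - 0.1*-36.222 = 0.6037
  y_1 = 2.6507 - 0.1*15.9042 = 1.0603
Step 2: grad_x = 2*6*0.6037 = 7.2444, grad_y = 2*3*1.0603 = 6.3617
  x_2 = 0.6037 - 0.1*7.2444 = -0.1207
  y_2 = 1.0603 - 0.1*6.3617 = 0.4241
Step 3: grad_x = 2*6*-0.1207 = -1.4489, grad_y = 2*3*0.4241 = 2.5447
  x_3 = -0.1207 - 0.1*-1.4489 = 0.0241
  y_3 = 0.4241 - 0.1*2.5447 = 0.1696
Step 4: grad_x = 2*6*0.0241 = 0.2898, grad_y = 2*3*0.1696 = 1.0179
  x_4 = 0.0241 - 0.1*0.2898 = -0.0048
  y_4 = 0.1696 - 0.1*1.0179 = 0.0679
f(-0.0048, 0.0679) = 6*(-0.0048)^2 + 3*0.0679^2 = 0.014


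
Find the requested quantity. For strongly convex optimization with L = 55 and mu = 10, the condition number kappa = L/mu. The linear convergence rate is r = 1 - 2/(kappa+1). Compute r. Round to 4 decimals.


Step 1: Compute the condition number.
kappa = L/mu = 55/10 = 5.5
Step 2: Compute the convergence rate.
r = 1 - 2/(kappa + 1) = 1 - 2*mu/(L + mu) = (L - mu)/(L + mu) = 45/65 = 0.6923


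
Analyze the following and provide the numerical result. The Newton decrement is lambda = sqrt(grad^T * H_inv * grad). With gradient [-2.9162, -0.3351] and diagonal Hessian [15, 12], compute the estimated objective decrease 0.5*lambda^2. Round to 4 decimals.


Step 1: H is diagonal, so H^(-1) * g = [-0.1944, -0.0279].
Step 2: g^T H^(-1) g = sum_i g_i^2 / H_ii
  = (-2.9162)^2/15 + (-0.3351)^2/12
  = 0.5669 + 0.0094 = 0.5763
Step 3: Objective decrease = 0.5 * g^T H^(-1) g = 0.2882


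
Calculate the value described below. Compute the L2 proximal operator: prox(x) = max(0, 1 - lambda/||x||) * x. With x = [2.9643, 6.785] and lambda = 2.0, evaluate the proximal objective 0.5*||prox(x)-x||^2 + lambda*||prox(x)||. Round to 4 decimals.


Step 1: Compute ||x||.
||x|| = 7.4043
Step 2: Compute scaling factor.
scale = max(0, 1 - 2.0/7.4043) = 0.7299
Step 3: prox(x) = [2.1636, 4.9523]
||prox(x)|| = 5.4043
Step 4: Proximal objective.
0.5*||prox-x||^2 = 2.0
lambda*||prox|| = 10.8086
Total = 12.8086


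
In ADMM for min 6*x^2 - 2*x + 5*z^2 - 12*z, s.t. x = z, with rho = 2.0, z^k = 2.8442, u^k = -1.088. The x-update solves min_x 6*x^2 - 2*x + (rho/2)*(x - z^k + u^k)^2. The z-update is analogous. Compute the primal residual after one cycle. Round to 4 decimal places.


ADMM iteration with rho = 2.0, z^k = 2.8442, u^k = -1.088
Step 1: x-update.
Minimize 6*x^2 - 2*x + (2.0/2)*(x - 2.8442 - 1.088)^2
FOC: (2*6 + 2.0)*x = 2 + 2.0*(2.8442 + 1.088)
x^{k+1} = 0.7046
Step 2: z-update.
Minimize 5*z^2 - 12*z + (2.0/2)*(0.7046 - z - 1.088)^2
FOC: (2*5 + 2.0)*z = 12 + 2.0*(0.7046 - 1.088)
z^{k+1} = 0.9361
Step 3: u-update.
u^{k+1} = -1.088 + 0.7046 - 0.9361 = -1.3195
Step 4: Primal residual = |0.7046 - 0.9361| = 0.2315


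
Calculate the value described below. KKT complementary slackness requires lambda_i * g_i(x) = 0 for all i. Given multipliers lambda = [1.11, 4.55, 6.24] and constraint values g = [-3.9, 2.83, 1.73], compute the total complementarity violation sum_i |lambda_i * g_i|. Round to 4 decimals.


KKT complementary slackness check:
lambda_1 * g_1 = 1.11 * -3.9 = -4.329
lambda_2 * g_2 = 4.55 * 2.83 = 12.8765
lambda_3 * g_3 = 6.24 * 1.73 = 10.7952
Total violation = 4.329 + 12.8765 + 10.7952 = 28.0007


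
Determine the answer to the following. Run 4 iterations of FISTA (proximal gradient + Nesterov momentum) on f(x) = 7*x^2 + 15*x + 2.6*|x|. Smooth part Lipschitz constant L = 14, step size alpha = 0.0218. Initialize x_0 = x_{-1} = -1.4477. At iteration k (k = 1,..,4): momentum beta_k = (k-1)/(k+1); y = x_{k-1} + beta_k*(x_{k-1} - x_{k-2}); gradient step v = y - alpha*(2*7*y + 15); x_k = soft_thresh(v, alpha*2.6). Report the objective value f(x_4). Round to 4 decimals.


FISTA on f(x) = 7*x^2 + 15*x + 2.6*|x|
L = 14, alpha = 0.0218
Iteration 1: beta = 0.0, y = -1.4477 + 0.0*(-1.4477 + 1.4477) = -1.4477
  grad(y) = -5.2678, v = y - alpha*grad = -1.3329
  prox(v) = soft_thresh(-1.3329, 0.0567) = -1.2762
Iteration 2: beta = 0.3333, y = -1.2762 + 0.3333*(-1.2762 + 1.4477) = -1.219
  grad(y) = -2.0661, v = y - alpha*grad = -1.174
  prox(v) = soft_thresh(-1.174, 0.0567) = -1.1173
Iteration 3: beta = 0.5, y = -1.1173 + 0.5*(-1.1173 + 1.2762) = -1.0378
  grad(y) = 0.4702, v = y - alpha*grad = -1.0481
  prox(v) = soft_thresh(-1.0481, 0.0567) = -0.9914
Iteration 4: beta = 0.6, y = -0.9914 + 0.6*(-0.9914 + 1.1173) = -0.9159
  grad(y) = 2.1776, v = y - alpha*grad = -0.9634
  prox(v) = soft_thresh(-0.9634, 0.0567) = -0.9067
f(x_4) = 7*(-0.9067)^2 + 15*(-0.9067) + 2.6*|-0.9067| = -5.4884


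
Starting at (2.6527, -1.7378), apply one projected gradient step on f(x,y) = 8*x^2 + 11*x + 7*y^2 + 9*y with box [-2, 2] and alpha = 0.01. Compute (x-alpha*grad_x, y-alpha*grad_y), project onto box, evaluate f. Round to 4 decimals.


Step 1: Compute gradient at (2.6527, -1.7378).
grad_x = 2*8*2.6527 + 11 = 53.4432
grad_y = 2*7*-1.7378 + 9 = -15.3292
Step 2: Gradient step.
x_raw = 2.6527 - 0.01*53.4432 = 2.1183
y_raw = -1.7378 - 0.01*-15.3292 = -1.5845
Step 3: Project onto [-2, 2].
x_proj = clip(2.1183) = 2.0
y_proj = clip(-1.5845) = -1.5845
Step 4: Evaluate f.
f(2.0, -1.5845) = 57.3141


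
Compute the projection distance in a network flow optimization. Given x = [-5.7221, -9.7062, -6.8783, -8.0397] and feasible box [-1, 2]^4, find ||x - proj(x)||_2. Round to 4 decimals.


Project each component onto [-1, 2].
clip(-5.7221) = -1.0, clip(-9.7062) = -1.0, clip(-6.8783) = -1.0, clip(-8.0397) = -1.0
Projection = [-1.0, -1.0, -1.0, -1.0]
Squared diffs: [22.2982, 75.7979, 34.5544, 49.5574]
Distance = sqrt(182.2079) = 13.4984


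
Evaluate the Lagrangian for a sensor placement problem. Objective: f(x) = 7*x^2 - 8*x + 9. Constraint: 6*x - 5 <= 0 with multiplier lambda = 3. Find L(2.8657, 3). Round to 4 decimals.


Step 1: Evaluate f(x).
f(2.8657) = 7*2.8657^2 - 8*2.8657 + 9 = 43.5601
Step 2: Evaluate g(x).
g(2.8657) = 6*2.8657 - 5 = 12.1942
Step 3: Compute Lagrangian.
L = 43.5601 + 3*12.1942 = 80.1427


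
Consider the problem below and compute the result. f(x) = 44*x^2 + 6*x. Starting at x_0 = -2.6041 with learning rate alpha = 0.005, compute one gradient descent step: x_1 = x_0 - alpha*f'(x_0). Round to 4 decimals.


We compute the gradient at x_0 and apply the update.
f'(x) = 88*x + 6
f'(-2.6041) = 88*-2.6041 + 6 = -223.1608
x_1 = -2.6041 - 0.005*-223.1608 = -1.4883


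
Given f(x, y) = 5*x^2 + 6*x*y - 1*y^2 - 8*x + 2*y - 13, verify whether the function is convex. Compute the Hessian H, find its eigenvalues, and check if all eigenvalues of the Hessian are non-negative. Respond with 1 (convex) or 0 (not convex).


The Hessian of f(x,y) = 5*x^2 + 6*x*y - 1*y^2 - 8*x + 2*y - 13 is:
H = [[10, 6], [6, -2]]
Trace = 10 - 2 = 8
Determinant = 10*-2 - (6)^2 = -56
Discriminant = (8)^2 - 4*-56 = 288.0
Eigenvalues: lambda_1 = -4.4853, lambda_2 = 12.4853
The function is not convex.

0


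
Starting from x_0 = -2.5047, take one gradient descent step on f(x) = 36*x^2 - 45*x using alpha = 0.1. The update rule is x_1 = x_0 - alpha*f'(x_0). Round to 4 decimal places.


We compute the gradient at x_0 and apply the update.
f'(x) = 72*x - 45
f'(-2.5047) = 72*-2.5047 - 45 = -225.3384
x_1 = -2.5047 - 0.1*-225.3384 = 20.0291


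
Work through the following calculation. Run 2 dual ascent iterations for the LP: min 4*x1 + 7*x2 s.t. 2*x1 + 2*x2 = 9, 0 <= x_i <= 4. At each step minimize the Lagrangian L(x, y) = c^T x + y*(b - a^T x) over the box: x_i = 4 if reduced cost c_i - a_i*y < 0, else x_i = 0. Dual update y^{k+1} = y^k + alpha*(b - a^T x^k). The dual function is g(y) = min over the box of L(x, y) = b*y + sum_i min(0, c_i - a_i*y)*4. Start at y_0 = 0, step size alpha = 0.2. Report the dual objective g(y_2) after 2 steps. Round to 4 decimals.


Dual ascent for LP: min 4*x1 + 7*x2, 2*x1 + 2*x2 = 9, 0 <= x_i <= 4
Step 1: y^k = 0.0, reduced costs: (4.0, 7.0)
  x^k = (0.0, 0.0), subgradient = b - a^T x = 9.0
  y^{k+1} = 0.0 + 0.2*9.0 = 1.8
Step 2: y^k = 1.8, reduced costs: (0.4, 3.4)
  x^k = (0.0, 0.0), subgradient = b - a^T x = 9.0
  y^{k+1} = 1.8 + 0.2*9.0 = 3.6
Dual objective at y_2 = 3.6: reduced costs (-3.2, -0.2), box minimizer x = (4.0, 4.0)
g(y_2) = b*y + (c1 - a1*y)*x1 + (c2 - a2*y)*x2 = 9*3.6 + (-3.2)*4.0 + (-0.2)*4.0 = 32.4 - 12.8 - 0.8 = 18.8


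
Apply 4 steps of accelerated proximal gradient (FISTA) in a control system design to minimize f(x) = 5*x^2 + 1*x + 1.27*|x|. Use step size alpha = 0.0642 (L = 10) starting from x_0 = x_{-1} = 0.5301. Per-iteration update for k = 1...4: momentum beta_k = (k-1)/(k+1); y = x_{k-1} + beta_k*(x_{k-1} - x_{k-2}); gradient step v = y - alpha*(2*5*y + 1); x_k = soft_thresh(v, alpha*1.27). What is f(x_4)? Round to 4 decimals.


FISTA on f(x) = 5*x^2 + 1*x + 1.27*|x|
L = 10, alpha = 0.0642
Iteration 1: beta = 0.0, y = 0.5301 + 0.0*(0.5301 - 0.5301) = 0.5301
  grad(y) = 6.301, v = y - alpha*grad = 0.1256
  prox(v) = soft_thresh(0.1256, 0.0815) = 0.044
Iteration 2: beta = 0.3333, y = 0.044 + 0.3333*(0.044 - 0.5301) = -0.118
  grad(y) = -0.1798, v = y - alpha*grad = -0.1064
  prox(v) = soft_thresh(-0.1064, 0.0815) = -0.0249
Iteration 3: beta = 0.5, y = -0.0249 + 0.5*(-0.0249 - 0.044) = -0.0594
  grad(y) = 0.4063, v = y - alpha*grad = -0.0855
  prox(v) = soft_thresh(-0.0855, 0.0815) = -0.0039
Iteration 4: beta = 0.6, y = -0.0039 + 0.6*(-0.0039 + 0.0249) = 0.0087
  grad(y) = 1.0867, v = y - alpha*grad = -0.0611
  prox(v) = soft_thresh(-0.0611, 0.0815) = 0.0
f(x_4) = 5*0.0^2 + 1*0.0 + 1.27*|0.0| = 0.0


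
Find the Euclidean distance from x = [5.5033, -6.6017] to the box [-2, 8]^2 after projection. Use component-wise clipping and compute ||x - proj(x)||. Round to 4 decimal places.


Project each component onto [-2, 8].
clip(5.5033) = 5.5033, clip(-6.6017) = -2.0
Projection = [5.5033, -2.0]
Squared diffs: [0.0, 21.1756]
Distance = sqrt(21.1756) = 4.6017


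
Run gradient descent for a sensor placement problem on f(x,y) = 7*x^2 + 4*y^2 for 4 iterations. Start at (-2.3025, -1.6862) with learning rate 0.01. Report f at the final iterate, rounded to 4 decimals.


Gradient descent on f(x,y) = 7*x^2 + 4*y^2.
Starting point: (-2.3025, -1.6862), alpha = 0.01
Step 1: grad_x = 2*7*-2.3025 = -32.235, grad_y = 2*4*-1.6862 = -13.4896
  x_1 = -2.3025 - 0.01*-32.235 = -1.9802
  y_1 = -1.6862 - 0.01*-13.4896 = -1.5513
Step 2: grad_x = 2*7*-1.9802 = -27.7221, grad_y = 2*4*-1.5513 = -12.4104
  x_2 = -1.9802 - 0.01*-27.7221 = -1.7029
  y_2 = -1.5513 - 0.01*-12.4104 = -1.4272
Step 3: grad_x = 2*7*-1.7029 = -23.841, grad_y = 2*4*-1.4272 = -11.4176
  x_3 = -1.7029 - 0.01*-23.841 = -1.4645
  y_3 = -1.4272 - 0.01*-11.4176 = -1.313
Step 4: grad_x = 2*7*-1.4645 = -20.5033, grad_y = 2*4*-1.313 = -10.5042
  x_4 = -1.4645 - 0.01*-20.5033 = -1.2595
  y_4 = -1.313 - 0.01*-10.5042 = -1.208
f(-1.2595, -1.208) = 7*(-1.2595)^2 + 4*(-1.208)^2 = 16.941


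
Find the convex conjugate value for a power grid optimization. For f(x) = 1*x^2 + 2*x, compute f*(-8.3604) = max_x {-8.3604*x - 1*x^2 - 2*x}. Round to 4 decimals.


f*(y) = sup_x {y*x - a*x^2 - b*x} = sup_x {(y-b)*x - a*x^2}
FOC: (y - b) - 2a*x = 0 => x* = (y - b)/(2a)
x* = (-8.3604 - 2)/(2*1) = -5.1802
f*(-8.3604) = (y-b)^2/(4a) = (-8.3604 - 2)^2/(4*1)
= 107.3379/4 = 26.8345


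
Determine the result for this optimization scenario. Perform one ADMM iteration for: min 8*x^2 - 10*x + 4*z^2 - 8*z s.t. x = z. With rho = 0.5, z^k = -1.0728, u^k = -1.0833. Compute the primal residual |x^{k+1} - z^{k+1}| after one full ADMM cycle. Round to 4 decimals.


ADMM iteration with rho = 0.5, z^k = -1.0728, u^k = -1.0833
Step 1: x-update.
Minimize 8*x^2 - 10*x + (0.5/2)*(x + 1.0728 - 1.0833)^2
FOC: (2*8 + 0.5)*x = 10 + 0.5*(-1.0728 + 1.0833)
x^{k+1} = 0.6064
Step 2: z-update.
Minimize 4*z^2 - 8*z + (0.5/2)*(0.6064 - z - 1.0833)^2
FOC: (2*4 + 0.5)*z = 8 + 0.5*(0.6064 - 1.0833)
z^{k+1} = 0.9131
Step 3: u-update.
u^{k+1} = -1.0833 + 0.6064 - 0.9131 = -1.39
Step 4: Primal residual = |0.6064 - 0.9131| = 0.3067


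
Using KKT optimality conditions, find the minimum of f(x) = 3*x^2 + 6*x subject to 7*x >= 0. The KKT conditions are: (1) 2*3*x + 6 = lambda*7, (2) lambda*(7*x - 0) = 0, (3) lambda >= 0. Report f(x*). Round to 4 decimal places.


Step 1: Try lambda = 0 (constraint inactive).
x_unc = -6/(2*3) = -1.0
Check: 7*-1.0 = -7.0 < 0 -- violated!
Step 2: Constraint must be active: 7*x = 0
x* = 0/7 = 0.0
lambda = (2*3*0.0 + 6)/7 = 0.8571
Step 3: Compute optimal value.
f(x*) = 3*0.0^2 + 6*0.0 = 0.0


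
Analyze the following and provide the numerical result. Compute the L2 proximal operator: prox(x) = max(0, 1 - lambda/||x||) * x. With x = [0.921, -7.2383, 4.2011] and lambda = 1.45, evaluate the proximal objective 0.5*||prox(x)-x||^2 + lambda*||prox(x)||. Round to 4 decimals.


Step 1: Compute ||x||.
||x|| = 8.4196
Step 2: Compute scaling factor.
scale = max(0, 1 - 1.45/8.4196) = 0.8278
Step 3: prox(x) = [0.7624, -5.9917, 3.4776]
||prox(x)|| = 6.9696
Step 4: Proximal objective.
0.5*||prox-x||^2 = 1.0513
lambda*||prox|| = 10.1059
Total = 11.1572


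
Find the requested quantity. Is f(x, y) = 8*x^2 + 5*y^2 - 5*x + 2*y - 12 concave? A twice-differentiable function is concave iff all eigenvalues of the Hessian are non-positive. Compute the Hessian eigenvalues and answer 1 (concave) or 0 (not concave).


The Hessian of f(x,y) = 8*x^2 + 5*y^2 - 5*x + 2*y - 12 is:
H = [[16, 0], [0, 10]]
Trace = 16 + 10 = 26
Determinant = 16*10 - (0)^2 = 160
Discriminant = (26)^2 - 4*160 = 36.0
Eigenvalues: lambda_1 = 10.0, lambda_2 = 16.0
The function is not concave.

0


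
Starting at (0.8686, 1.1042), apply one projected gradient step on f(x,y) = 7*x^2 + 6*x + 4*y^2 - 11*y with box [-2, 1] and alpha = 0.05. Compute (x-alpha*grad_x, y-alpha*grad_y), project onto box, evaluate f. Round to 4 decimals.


Step 1: Compute gradient at (0.8686, 1.1042).
grad_x = 2*7*0.8686 + 6 = 18.1604
grad_y = 2*4*1.1042 - 11 = -2.1664
Step 2: Gradient step.
x_raw = 0.8686 - 0.05*18.1604 = -0.0394
y_raw = 1.1042 - 0.05*-2.1664 = 1.2125
Step 3: Project onto [-2, 1].
x_proj = clip(-0.0394) = -0.0394
y_proj = clip(1.2125) = 1.0
Step 4: Evaluate f.
f(-0.0394, 1.0) = -7.2256


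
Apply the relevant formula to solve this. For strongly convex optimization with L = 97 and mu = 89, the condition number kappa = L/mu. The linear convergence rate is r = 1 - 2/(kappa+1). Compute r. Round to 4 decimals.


Step 1: Compute the condition number.
kappa = L/mu = 97/89 = 1.0899
Step 2: Compute the convergence rate.
r = 1 - 2/(kappa + 1) = 1 - 2*mu/(L + mu) = (L - mu)/(L + mu) = 8/186 = 0.043


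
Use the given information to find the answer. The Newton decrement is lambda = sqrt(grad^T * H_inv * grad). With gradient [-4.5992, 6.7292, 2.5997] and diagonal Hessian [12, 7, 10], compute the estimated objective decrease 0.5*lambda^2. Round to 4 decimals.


Step 1: H is diagonal, so H^(-1) * g = [-0.3833, 0.9613, 0.26].
Step 2: g^T H^(-1) g = sum_i g_i^2 / H_ii
  = (-4.5992)^2/12 + (6.7292)^2/7 + (2.5997)^2/10
  = 1.7627 + 6.4689 + 0.6758 = 8.9074
Step 3: Objective decrease = 0.5 * g^T H^(-1) g = 4.4537


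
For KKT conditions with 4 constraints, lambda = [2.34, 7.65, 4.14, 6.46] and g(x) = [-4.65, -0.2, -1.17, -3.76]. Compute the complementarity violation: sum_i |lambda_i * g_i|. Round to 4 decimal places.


KKT complementary slackness check:
lambda_1 * g_1 = 2.34 * -4.65 = -10.881
lambda_2 * g_2 = 7.65 * -0.2 = -1.53
lambda_3 * g_3 = 4.14 * -1.17 = -4.8438
lambda_4 * g_4 = 6.46 * -3.76 = -24.2896
Total violation = 10.881 + 1.53 + 4.8438 + 24.2896 = 41.5444


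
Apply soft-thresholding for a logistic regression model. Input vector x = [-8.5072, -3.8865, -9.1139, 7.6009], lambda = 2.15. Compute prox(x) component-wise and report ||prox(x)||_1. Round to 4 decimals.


Soft-thresholding with lambda = 2.15:
prox(-8.5072) = sign(-8.5072)*max(|-8.5072| - 2.15, 0) = -6.3572
prox(-3.8865) = sign(-3.8865)*max(|-3.8865| - 2.15, 0) = -1.7365
prox(-9.1139) = sign(-9.1139)*max(|-9.1139| - 2.15, 0) = -6.9639
prox(7.6009) = sign(7.6009)*max(|7.6009| - 2.15, 0) = 5.4509
prox(x) = [-6.3572, -1.7365, -6.9639, 5.4509]
||prox(x)||_1 = 6.3572 + 1.7365 + 6.9639 + 5.4509 = 20.5085


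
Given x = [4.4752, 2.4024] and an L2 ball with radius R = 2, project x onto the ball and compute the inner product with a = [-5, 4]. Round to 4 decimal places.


Step 1: Compute ||x|| (intermediates to 6 decimals).
||x|| = sqrt(4.4752^2 + 2.4024^2) = 5.079266
Step 2: Project.
Since ||x|| > R, scale = R/||x|| = 2/5.079266 = 0.393758, proj(x) = scale * x
proj(x) = [1.762146, 0.945964]
Step 3: Dot product.
a^T * proj(x) = -5*1.762146 + 4*0.945964 = -5.0269


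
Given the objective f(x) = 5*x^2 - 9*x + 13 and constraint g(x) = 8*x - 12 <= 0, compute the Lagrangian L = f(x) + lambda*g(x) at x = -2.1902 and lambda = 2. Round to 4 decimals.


Step 1: Evaluate f(x).
f(-2.1902) = 5*(-2.1902)^2 - 9*(-2.1902) + 13 = 56.6967
Step 2: Evaluate g(x).
g(-2.1902) = 8*-2.1902 - 12 = -29.5216
Step 3: Compute Lagrangian.
L = 56.6967 + 2*-29.5216 = -2.3465


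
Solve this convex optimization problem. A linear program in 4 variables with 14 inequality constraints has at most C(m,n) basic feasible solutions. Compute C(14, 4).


Each vertex corresponds to some choice of n active constraints out of m, so the number of vertices is at most C(m, n) = m! / (n!(m-n)!).
m = 14, n = 4
Numerator: 14 * 13 * 12 * 11
Denominator: 4! = 24
C(14, 4) = 1001


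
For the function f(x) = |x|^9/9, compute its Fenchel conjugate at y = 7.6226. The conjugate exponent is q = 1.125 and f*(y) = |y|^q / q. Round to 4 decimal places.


The conjugate exponent q satisfies 1/p + 1/q = 1.
p = 9, so q = 9/(9 - 1) = 1.125
|y|^q = 7.6226^1.125 = 9.8258
f*(7.6226) = 9.8258 / 1.125 = 8.734


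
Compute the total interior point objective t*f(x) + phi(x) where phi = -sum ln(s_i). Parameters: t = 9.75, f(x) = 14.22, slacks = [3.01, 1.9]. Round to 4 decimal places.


Step 1: Compute log-barrier.
ln values: [1.1019, 0.6419]
phi = -(1.1019 + 0.6419) = -1.7438
Step 2: Compute augmented objective.
t*f(x) = 9.75*14.22 = 138.645
Total = 138.645 - 1.7438 = 136.9012


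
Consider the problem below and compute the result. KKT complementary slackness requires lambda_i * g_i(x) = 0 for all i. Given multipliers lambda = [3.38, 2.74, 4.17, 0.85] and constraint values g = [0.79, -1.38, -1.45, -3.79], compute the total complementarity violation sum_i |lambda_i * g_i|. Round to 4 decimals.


KKT complementary slackness check:
lambda_1 * g_1 = 3.38 * 0.79 = 2.6702
lambda_2 * g_2 = 2.74 * -1.38 = -3.7812
lambda_3 * g_3 = 4.17 * -1.45 = -6.0465
lambda_4 * g_4 = 0.85 * -3.79 = -3.2215
Total violation = 2.6702 + 3.7812 + 6.0465 + 3.2215 = 15.7194


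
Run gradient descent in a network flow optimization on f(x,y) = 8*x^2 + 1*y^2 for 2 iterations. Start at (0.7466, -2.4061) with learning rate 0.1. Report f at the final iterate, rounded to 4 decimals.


Gradient descent on f(x,y) = 8*x^2 + 1*y^2.
Starting point: (0.7466, -2.4061), alpha = 0.1
Step 1: grad_x = 2*8*0.7466 = 11.9456, grad_y = 2*1*-2.4061 = -4.8122
  x_1 = 0.7466 - 0.1*11.9456 = -0.448
  y_1 = -2.4061 - 0.1*-4.8122 = -1.9249
Step 2: grad_x = 2*8*-0.448 = -7.1674, grad_y = 2*1*-1.9249 = -3.8498
  x_2 = -0.448 - 0.1*-7.1674 = 0.2688
  y_2 = -1.9249 - 0.1*-3.8498 = -1.5399
f(0.2688, -1.5399) = 8*0.2688^2 + 1*(-1.5399)^2 = 2.9492


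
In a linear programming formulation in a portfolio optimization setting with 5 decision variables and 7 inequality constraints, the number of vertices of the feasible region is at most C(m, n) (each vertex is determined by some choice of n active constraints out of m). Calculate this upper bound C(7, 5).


Each vertex corresponds to some choice of n active constraints out of m, so the number of vertices is at most C(m, n) = m! / (n!(m-n)!).
m = 7, n = 5
Numerator: 7 * 6 * 5 * 4 * 3
Denominator: 5! = 120
C(7, 5) = 21


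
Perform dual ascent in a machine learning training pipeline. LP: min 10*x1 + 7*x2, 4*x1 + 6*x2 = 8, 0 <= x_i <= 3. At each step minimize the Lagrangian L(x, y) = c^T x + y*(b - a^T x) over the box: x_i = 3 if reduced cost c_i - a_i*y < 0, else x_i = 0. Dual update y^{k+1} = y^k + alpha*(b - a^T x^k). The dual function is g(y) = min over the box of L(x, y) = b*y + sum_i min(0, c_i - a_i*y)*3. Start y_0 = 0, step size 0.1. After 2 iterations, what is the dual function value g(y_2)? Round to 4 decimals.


Dual ascent for LP: min 10*x1 + 7*x2, 4*x1 + 6*x2 = 8, 0 <= x_i <= 3
Step 1: y^k = 0.0, reduced costs: (10.0, 7.0)
  x^k = (0.0, 0.0), subgradient = b - a^T x = 8.0
  y^{k+1} = 0.0 + 0.1*8.0 = 0.8
Step 2: y^k = 0.8, reduced costs: (6.8, 2.2)
  x^k = (0.0, 0.0), subgradient = b - a^T x = 8.0
  y^{k+1} = 0.8 + 0.1*8.0 = 1.6
Dual objective at y_2 = 1.6: reduced costs (3.6, -2.6), box minimizer x = (0.0, 3.0)
g(y_2) = b*y + (c1 - a1*y)*x1 + (c2 - a2*y)*x2 = 8*1.6 + 3.6*0.0 + (-2.6)*3.0 = 12.8 + 0.0 - 7.8 = 5.0


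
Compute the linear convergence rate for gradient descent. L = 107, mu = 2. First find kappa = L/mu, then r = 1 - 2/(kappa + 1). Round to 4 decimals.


Step 1: Compute the condition number.
kappa = L/mu = 107/2 = 53.5
Step 2: Compute the convergence rate.
r = 1 - 2/(kappa + 1) = 1 - 2*mu/(L + mu) = (L - mu)/(L + mu) = 105/109 = 0.9633
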